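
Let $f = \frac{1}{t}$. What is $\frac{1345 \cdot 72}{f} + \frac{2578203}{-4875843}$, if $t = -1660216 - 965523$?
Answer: $- \frac{10079777303672121}{39641} \approx -2.5428 \cdot 10^{11}$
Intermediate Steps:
$t = -2625739$
$f = - \frac{1}{2625739}$ ($f = \frac{1}{-2625739} = - \frac{1}{2625739} \approx -3.8084 \cdot 10^{-7}$)
$\frac{1345 \cdot 72}{f} + \frac{2578203}{-4875843} = \frac{1345 \cdot 72}{- \frac{1}{2625739}} + \frac{2578203}{-4875843} = 96840 \left(-2625739\right) + 2578203 \left(- \frac{1}{4875843}\right) = -254276564760 - \frac{20961}{39641} = - \frac{10079777303672121}{39641}$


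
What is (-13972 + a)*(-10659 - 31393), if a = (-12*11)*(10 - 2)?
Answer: 631957456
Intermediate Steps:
a = -1056 (a = -132*8 = -1056)
(-13972 + a)*(-10659 - 31393) = (-13972 - 1056)*(-10659 - 31393) = -15028*(-42052) = 631957456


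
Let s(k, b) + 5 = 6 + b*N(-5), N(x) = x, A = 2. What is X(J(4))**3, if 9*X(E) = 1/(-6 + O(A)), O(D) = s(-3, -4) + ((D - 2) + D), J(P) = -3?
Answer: 1/3581577 ≈ 2.7921e-7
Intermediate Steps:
s(k, b) = 1 - 5*b (s(k, b) = -5 + (6 + b*(-5)) = -5 + (6 - 5*b) = 1 - 5*b)
O(D) = 19 + 2*D (O(D) = (1 - 5*(-4)) + ((D - 2) + D) = (1 + 20) + ((-2 + D) + D) = 21 + (-2 + 2*D) = 19 + 2*D)
X(E) = 1/153 (X(E) = 1/(9*(-6 + (19 + 2*2))) = 1/(9*(-6 + (19 + 4))) = 1/(9*(-6 + 23)) = (1/9)/17 = (1/9)*(1/17) = 1/153)
X(J(4))**3 = (1/153)**3 = 1/3581577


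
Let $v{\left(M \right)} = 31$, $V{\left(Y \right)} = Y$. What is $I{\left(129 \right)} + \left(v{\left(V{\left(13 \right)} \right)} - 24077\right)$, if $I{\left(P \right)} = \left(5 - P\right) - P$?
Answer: $-24299$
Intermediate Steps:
$I{\left(P \right)} = 5 - 2 P$
$I{\left(129 \right)} + \left(v{\left(V{\left(13 \right)} \right)} - 24077\right) = \left(5 - 258\right) + \left(31 - 24077\right) = -253 - 24046 = -24299$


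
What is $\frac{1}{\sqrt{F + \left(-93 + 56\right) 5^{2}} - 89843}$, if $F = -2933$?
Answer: $- \frac{89843}{8071768507} - \frac{i \sqrt{3858}}{8071768507} \approx -1.1131 \cdot 10^{-5} - 7.6951 \cdot 10^{-9} i$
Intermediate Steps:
$\frac{1}{\sqrt{F + \left(-93 + 56\right) 5^{2}} - 89843} = \frac{1}{\sqrt{-2933 + \left(-93 + 56\right) 5^{2}} - 89843} = \frac{1}{\sqrt{-2933 - 925} - 89843} = \frac{1}{\sqrt{-3858} - 89843} = \frac{1}{i \sqrt{3858} - 89843} = \frac{1}{-89843 + i \sqrt{3858}}$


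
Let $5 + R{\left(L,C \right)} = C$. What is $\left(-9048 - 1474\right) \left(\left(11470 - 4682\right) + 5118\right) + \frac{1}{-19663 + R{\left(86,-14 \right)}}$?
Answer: $- \frac{2465661211625}{19682} \approx -1.2527 \cdot 10^{8}$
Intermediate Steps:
$R{\left(L,C \right)} = -5 + C$
$\left(-9048 - 1474\right) \left(\left(11470 - 4682\right) + 5118\right) + \frac{1}{-19663 + R{\left(86,-14 \right)}} = \left(-9048 - 1474\right) \left(\left(11470 - 4682\right) + 5118\right) + \frac{1}{-19663 - 19} = - 10522 \left(6788 + 5118\right) + \frac{1}{-19663 - 19} = \left(-10522\right) 11906 + \frac{1}{-19682} = -125274932 - \frac{1}{19682} = - \frac{2465661211625}{19682}$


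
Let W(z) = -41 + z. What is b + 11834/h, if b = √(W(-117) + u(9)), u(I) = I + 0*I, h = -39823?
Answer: -11834/39823 + I*√149 ≈ -0.29716 + 12.207*I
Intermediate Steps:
u(I) = I (u(I) = I + 0 = I)
b = I*√149 (b = √((-41 - 117) + 9) = √(-158 + 9) = √(-149) = I*√149 ≈ 12.207*I)
b + 11834/h = I*√149 + 11834/(-39823) = I*√149 + 11834*(-1/39823) = I*√149 - 11834/39823 = -11834/39823 + I*√149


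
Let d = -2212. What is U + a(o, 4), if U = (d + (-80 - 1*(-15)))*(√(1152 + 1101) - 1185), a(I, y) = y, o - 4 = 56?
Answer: 2698249 - 2277*√2253 ≈ 2.5902e+6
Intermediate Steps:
o = 60 (o = 4 + 56 = 60)
U = 2698245 - 2277*√2253 (U = (-2212 + (-80 - 1*(-15)))*(√(1152 + 1101) - 1185) = (-2212 + (-80 + 15))*(√2253 - 1185) = (-2212 - 65)*(-1185 + √2253) = -2277*(-1185 + √2253) = 2698245 - 2277*√2253 ≈ 2.5902e+6)
U + a(o, 4) = (2698245 - 2277*√2253) + 4 = 2698249 - 2277*√2253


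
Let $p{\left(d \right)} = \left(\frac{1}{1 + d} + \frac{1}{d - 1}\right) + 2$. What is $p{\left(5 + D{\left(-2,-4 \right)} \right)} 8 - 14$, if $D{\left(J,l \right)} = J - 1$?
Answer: $\frac{38}{3} \approx 12.667$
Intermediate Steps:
$D{\left(J,l \right)} = -1 + J$ ($D{\left(J,l \right)} = J - 1 = -1 + J$)
$p{\left(d \right)} = 2 + \frac{1}{1 + d} + \frac{1}{-1 + d}$ ($p{\left(d \right)} = \left(\frac{1}{1 + d} + \frac{1}{-1 + d}\right) + 2 = 2 + \frac{1}{1 + d} + \frac{1}{-1 + d}$)
$p{\left(5 + D{\left(-2,-4 \right)} \right)} 8 - 14 = \frac{2 \left(-1 + \left(5 - 3\right) + \left(5 - 3\right)^{2}\right)}{-1 + \left(5 - 3\right)^{2}} \cdot 8 - 14 = \frac{2 \left(-1 + 2 + 2^{2}\right)}{-1 + 2^{2}} \cdot 8 - 14 = \frac{2 \left(-1 + 2 + 4\right)}{-1 + 4} \cdot 8 - 14 = 2 \cdot \frac{1}{3} \cdot 5 \cdot 8 - 14 = \frac{10}{3} \cdot 8 - 14 = \frac{80}{3} - 14 = \frac{38}{3}$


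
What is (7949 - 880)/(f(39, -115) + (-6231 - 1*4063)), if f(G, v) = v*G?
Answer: -7069/14779 ≈ -0.47831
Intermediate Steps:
f(G, v) = G*v
(7949 - 880)/(f(39, -115) + (-6231 - 1*4063)) = (7949 - 880)/(39*(-115) + (-6231 - 1*4063)) = 7069/(-4485 + (-6231 - 4063)) = 7069/(-4485 - 10294) = 7069/(-14779) = 7069*(-1/14779) = -7069/14779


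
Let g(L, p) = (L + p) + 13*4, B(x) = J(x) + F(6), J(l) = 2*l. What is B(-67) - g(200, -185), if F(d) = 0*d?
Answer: -201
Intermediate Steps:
F(d) = 0
B(x) = 2*x (B(x) = 2*x + 0 = 2*x)
g(L, p) = 52 + L + p (g(L, p) = (L + p) + 52 = 52 + L + p)
B(-67) - g(200, -185) = 2*(-67) - (52 + 200 - 185) = -134 - 1*67 = -134 - 67 = -201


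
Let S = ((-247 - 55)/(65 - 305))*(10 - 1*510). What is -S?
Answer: 3775/6 ≈ 629.17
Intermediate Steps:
S = -3775/6 (S = (-302/(-240))*(10 - 510) = -302*(-1/240)*(-500) = (151/120)*(-500) = -3775/6 ≈ -629.17)
-S = -1*(-3775/6) = 3775/6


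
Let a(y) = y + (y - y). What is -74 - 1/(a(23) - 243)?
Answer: -16279/220 ≈ -73.995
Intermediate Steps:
a(y) = y (a(y) = y + 0 = y)
-74 - 1/(a(23) - 243) = -74 - 1/(23 - 243) = -74 - 1/(-220) = -74 - 1*(-1/220) = -74 + 1/220 = -16279/220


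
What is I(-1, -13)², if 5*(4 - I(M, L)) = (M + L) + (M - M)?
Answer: 1156/25 ≈ 46.240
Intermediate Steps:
I(M, L) = 4 - L/5 - M/5 (I(M, L) = 4 - ((M + L) + (M - M))/5 = 4 - ((L + M) + 0)/5 = 4 - (L + M)/5 = 4 + (-L/5 - M/5) = 4 - L/5 - M/5)
I(-1, -13)² = (4 - ⅕*(-13) - ⅕*(-1))² = (4 + 13/5 + ⅕)² = (34/5)² = 1156/25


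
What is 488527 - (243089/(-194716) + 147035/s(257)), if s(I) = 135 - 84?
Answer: 4822707520411/9930516 ≈ 4.8565e+5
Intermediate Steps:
s(I) = 51
488527 - (243089/(-194716) + 147035/s(257)) = 488527 - (243089/(-194716) + 147035/51) = 488527 - (243089*(-1/194716) + 147035*(1/51)) = 488527 - (-243089/194716 + 147035/51) = 488527 - 1*28617669521/9930516 = 488527 - 28617669521/9930516 = 4822707520411/9930516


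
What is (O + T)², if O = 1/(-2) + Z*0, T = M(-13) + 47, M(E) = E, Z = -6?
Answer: 4489/4 ≈ 1122.3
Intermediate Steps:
T = 34 (T = -13 + 47 = 34)
O = -½ (O = 1/(-2) - 6*0 = -½ + 0 = -½ ≈ -0.50000)
(O + T)² = (-½ + 34)² = (67/2)² = 4489/4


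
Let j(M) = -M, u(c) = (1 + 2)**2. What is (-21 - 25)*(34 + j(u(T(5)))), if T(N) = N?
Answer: -1150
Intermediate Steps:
u(c) = 9 (u(c) = 3**2 = 9)
(-21 - 25)*(34 + j(u(T(5)))) = (-21 - 25)*(34 - 1*9) = -46*(34 - 9) = -46*25 = -1150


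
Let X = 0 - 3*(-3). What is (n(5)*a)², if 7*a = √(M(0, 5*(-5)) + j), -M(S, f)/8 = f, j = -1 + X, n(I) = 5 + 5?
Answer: 20800/49 ≈ 424.49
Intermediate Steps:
n(I) = 10
X = 9 (X = 0 + 9 = 9)
j = 8 (j = -1 + 9 = 8)
M(S, f) = -8*f
a = 4*√13/7 (a = √(-40*(-5) + 8)/7 = √(-8*(-25) + 8)/7 = √(200 + 8)/7 = √208/7 = (4*√13)/7 = 4*√13/7 ≈ 2.0603)
(n(5)*a)² = (10*(4*√13/7))² = (40*√13/7)² = 20800/49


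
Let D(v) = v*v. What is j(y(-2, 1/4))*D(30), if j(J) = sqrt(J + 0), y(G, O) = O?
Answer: 450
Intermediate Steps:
j(J) = sqrt(J)
D(v) = v**2
j(y(-2, 1/4))*D(30) = sqrt(1/4)*30**2 = sqrt(1/4)*900 = (1/2)*900 = 450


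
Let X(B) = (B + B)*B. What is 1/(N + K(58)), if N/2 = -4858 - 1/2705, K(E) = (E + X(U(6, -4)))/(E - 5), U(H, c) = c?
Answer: -143365/1392690996 ≈ -0.00010294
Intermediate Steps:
X(B) = 2*B**2 (X(B) = (2*B)*B = 2*B**2)
K(E) = (32 + E)/(-5 + E) (K(E) = (E + 2*(-4)**2)/(E - 5) = (E + 2*16)/(-5 + E) = (E + 32)/(-5 + E) = (32 + E)/(-5 + E))
N = -26281782/2705 (N = 2*(-4858 - 1/2705) = 2*(-13140891/2705) = -26281782/2705 ≈ -9716.0)
1/(N + K(58)) = 1/(-26281782/2705 + (32 + 58)/(-5 + 58)) = 1/(-26281782/2705 + 90/53) = 1/(-1392690996/143365) = -143365/1392690996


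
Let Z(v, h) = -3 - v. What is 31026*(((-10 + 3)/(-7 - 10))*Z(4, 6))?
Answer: -1520274/17 ≈ -89428.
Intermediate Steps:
31026*(((-10 + 3)/(-7 - 10))*Z(4, 6)) = 31026*(((-10 + 3)/(-7 - 10))*(-3 - 1*4)) = 31026*((-7/(-17))*(-3 - 4)) = 31026*(-7*(-1/17)*(-7)) = 31026*((7/17)*(-7)) = 31026*(-49/17) = -1520274/17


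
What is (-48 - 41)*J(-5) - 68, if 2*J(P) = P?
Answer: 309/2 ≈ 154.50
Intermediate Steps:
J(P) = P/2
(-48 - 41)*J(-5) - 68 = (-48 - 41)*((½)*(-5)) - 68 = -89*(-5/2) - 68 = 445/2 - 68 = 309/2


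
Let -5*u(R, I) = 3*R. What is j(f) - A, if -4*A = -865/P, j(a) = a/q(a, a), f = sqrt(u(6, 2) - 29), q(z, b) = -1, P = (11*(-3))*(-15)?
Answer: -173/396 - I*sqrt(815)/5 ≈ -0.43687 - 5.7096*I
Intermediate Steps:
P = 495 (P = -33*(-15) = 495)
u(R, I) = -3*R/5
f = I*sqrt(815)/5 (f = sqrt(-3/5*6 - 29) = sqrt(-18/5 - 29) = sqrt(-163/5) = I*sqrt(815)/5 ≈ 5.7096*I)
j(a) = -a (j(a) = a/(-1) = a*(-1) = -a)
A = 173/396 (A = -(-865)/(4*495) = -1/4*(-173/99) = 173/396 ≈ 0.43687)
j(f) - A = -I*sqrt(815)/5 - 1*173/396 = -I*sqrt(815)/5 - 173/396 = -173/396 - I*sqrt(815)/5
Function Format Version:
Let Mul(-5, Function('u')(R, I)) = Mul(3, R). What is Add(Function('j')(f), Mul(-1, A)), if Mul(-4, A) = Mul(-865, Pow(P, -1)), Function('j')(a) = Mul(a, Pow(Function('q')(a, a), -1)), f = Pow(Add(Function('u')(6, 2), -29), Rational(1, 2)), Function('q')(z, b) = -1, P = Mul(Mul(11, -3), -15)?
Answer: Add(Rational(-173, 396), Mul(Rational(-1, 5), I, Pow(815, Rational(1, 2)))) ≈ Add(-0.43687, Mul(-5.7096, I))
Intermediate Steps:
P = 495 (P = Mul(-33, -15) = 495)
Function('u')(R, I) = Mul(Rational(-3, 5), R) (Function('u')(R, I) = Mul(Rational(-1, 5), Mul(3, R)) = Mul(Rational(-3, 5), R))
f = Mul(Rational(1, 5), I, Pow(815, Rational(1, 2))) (f = Pow(Add(Mul(Rational(-3, 5), 6), -29), Rational(1, 2)) = Pow(Add(Rational(-18, 5), -29), Rational(1, 2)) = Pow(Rational(-163, 5), Rational(1, 2)) = Mul(Rational(1, 5), I, Pow(815, Rational(1, 2))) ≈ Mul(5.7096, I))
Function('j')(a) = Mul(-1, a) (Function('j')(a) = Mul(a, Pow(-1, -1)) = Mul(a, -1) = Mul(-1, a))
A = Rational(173, 396) (A = Mul(Rational(-1, 4), Mul(-865, Pow(495, -1))) = Mul(Rational(-1, 4), Mul(-865, Rational(1, 495))) = Mul(Rational(-1, 4), Rational(-173, 99)) = Rational(173, 396) ≈ 0.43687)
Add(Function('j')(f), Mul(-1, A)) = Add(Mul(-1, Mul(Rational(1, 5), I, Pow(815, Rational(1, 2)))), Mul(-1, Rational(173, 396))) = Add(Mul(Rational(-1, 5), I, Pow(815, Rational(1, 2))), Rational(-173, 396)) = Add(Rational(-173, 396), Mul(Rational(-1, 5), I, Pow(815, Rational(1, 2))))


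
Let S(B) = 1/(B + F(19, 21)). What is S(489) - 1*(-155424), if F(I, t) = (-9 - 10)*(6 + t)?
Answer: 3730175/24 ≈ 1.5542e+5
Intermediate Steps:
F(I, t) = -114 - 19*t (F(I, t) = -19*(6 + t) = -114 - 19*t)
S(B) = 1/(-513 + B) (S(B) = 1/(B + (-114 - 19*21)) = 1/(B + (-114 - 399)) = 1/(B - 513) = 1/(-513 + B))
S(489) - 1*(-155424) = 1/(-513 + 489) - 1*(-155424) = 1/(-24) + 155424 = -1/24 + 155424 = 3730175/24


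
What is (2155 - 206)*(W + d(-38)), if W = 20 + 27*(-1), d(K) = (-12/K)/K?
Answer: -4930970/361 ≈ -13659.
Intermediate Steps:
d(K) = -12/K**2
W = -7 (W = 20 - 27 = -7)
(2155 - 206)*(W + d(-38)) = (2155 - 206)*(-7 - 12/(-38)**2) = 1949*(-7 - 12*1/1444) = 1949*(-7 - 3/361) = 1949*(-2530/361) = -4930970/361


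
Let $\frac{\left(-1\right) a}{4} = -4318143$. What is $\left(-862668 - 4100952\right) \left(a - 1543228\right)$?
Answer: $-78074486465280$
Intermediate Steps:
$a = 17272572$ ($a = \left(-4\right) \left(-4318143\right) = 17272572$)
$\left(-862668 - 4100952\right) \left(a - 1543228\right) = \left(-862668 - 4100952\right) \left(17272572 - 1543228\right) = \left(-4963620\right) 15729344 = -78074486465280$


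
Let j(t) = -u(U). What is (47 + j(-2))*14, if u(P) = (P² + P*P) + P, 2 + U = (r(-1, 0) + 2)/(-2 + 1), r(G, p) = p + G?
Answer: 448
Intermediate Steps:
r(G, p) = G + p
U = -3 (U = -2 + ((-1 + 0) + 2)/(-2 + 1) = -2 + (-1 + 2)/(-1) = -2 + 1*(-1) = -2 - 1 = -3)
u(P) = P + 2*P² (u(P) = (P² + P²) + P = 2*P² + P = P + 2*P²)
j(t) = -15 (j(t) = -(-3)*(1 + 2*(-3)) = -(-3)*(1 - 6) = -(-3)*(-5) = -1*15 = -15)
(47 + j(-2))*14 = (47 - 15)*14 = 32*14 = 448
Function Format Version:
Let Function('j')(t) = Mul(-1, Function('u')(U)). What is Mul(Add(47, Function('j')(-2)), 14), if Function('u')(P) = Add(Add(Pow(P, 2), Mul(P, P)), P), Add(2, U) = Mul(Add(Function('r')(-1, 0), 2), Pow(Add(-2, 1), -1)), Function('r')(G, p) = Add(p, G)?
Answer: 448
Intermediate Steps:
Function('r')(G, p) = Add(G, p)
U = -3 (U = Add(-2, Mul(Add(Add(-1, 0), 2), Pow(Add(-2, 1), -1))) = Add(-2, Mul(Add(-1, 2), Pow(-1, -1))) = Add(-2, Mul(1, -1)) = Add(-2, -1) = -3)
Function('u')(P) = Add(P, Mul(2, Pow(P, 2))) (Function('u')(P) = Add(Add(Pow(P, 2), Pow(P, 2)), P) = Add(Mul(2, Pow(P, 2)), P) = Add(P, Mul(2, Pow(P, 2))))
Function('j')(t) = -15 (Function('j')(t) = Mul(-1, Mul(-3, Add(1, Mul(2, -3)))) = Mul(-1, Mul(-3, Add(1, -6))) = Mul(-1, Mul(-3, -5)) = Mul(-1, 15) = -15)
Mul(Add(47, Function('j')(-2)), 14) = Mul(Add(47, -15), 14) = Mul(32, 14) = 448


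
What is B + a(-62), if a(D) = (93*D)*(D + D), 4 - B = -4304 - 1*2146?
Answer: 721438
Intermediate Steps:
B = 6454 (B = 4 - (-4304 - 1*2146) = 4 - (-4304 - 2146) = 4 - 1*(-6450) = 4 + 6450 = 6454)
a(D) = 186*D² (a(D) = (93*D)*(2*D) = 186*D²)
B + a(-62) = 6454 + 186*(-62)² = 6454 + 186*3844 = 6454 + 714984 = 721438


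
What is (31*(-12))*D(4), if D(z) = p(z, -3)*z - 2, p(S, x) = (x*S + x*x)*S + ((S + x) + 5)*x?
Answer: 45384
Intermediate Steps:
p(S, x) = S*(x² + S*x) + x*(5 + S + x) (p(S, x) = (S*x + x²)*S + (5 + S + x)*x = (x² + S*x)*S + x*(5 + S + x) = S*(x² + S*x) + x*(5 + S + x))
D(z) = -2 + z*(-6 - 3*z² + 6*z) (D(z) = (-3*(5 + z - 3 + z² + z*(-3)))*z - 2 = (-3*(5 + z - 3 + z² - 3*z))*z - 2 = (-3*(2 + z² - 2*z))*z - 2 = (-6 - 3*z² + 6*z)*z - 2 = z*(-6 - 3*z² + 6*z) - 2 = -2 + z*(-6 - 3*z² + 6*z))
(31*(-12))*D(4) = (31*(-12))*(-2 + 3*4*(-2 - 1*4² + 2*4)) = -372*(-2 + 3*4*(-2 - 1*16 + 8)) = -372*(-2 + 3*4*(-2 - 16 + 8)) = -372*(-2 + 3*4*(-10)) = -372*(-2 - 120) = -372*(-122) = 45384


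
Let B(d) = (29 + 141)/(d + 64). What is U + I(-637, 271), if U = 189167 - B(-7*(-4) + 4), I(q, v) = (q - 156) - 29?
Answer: 9040475/48 ≈ 1.8834e+5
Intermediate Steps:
I(q, v) = -185 + q (I(q, v) = (-156 + q) - 29 = -185 + q)
B(d) = 170/(64 + d)
U = 9079931/48 (U = 189167 - 170/(64 + (-7*(-4) + 4)) = 189167 - 170/(64 + (28 + 4)) = 189167 - 170/(64 + 32) = 189167 - 170/96 = 189167 - 1*85/48 = 189167 - 85/48 = 9079931/48 ≈ 1.8917e+5)
U + I(-637, 271) = 9079931/48 + (-185 - 637) = 9079931/48 - 822 = 9040475/48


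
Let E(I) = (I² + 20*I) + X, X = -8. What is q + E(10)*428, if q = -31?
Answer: 124945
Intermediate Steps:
E(I) = -8 + I² + 20*I (E(I) = (I² + 20*I) - 8 = -8 + I² + 20*I)
q + E(10)*428 = -31 + (-8 + 10² + 20*10)*428 = -31 + (-8 + 100 + 200)*428 = -31 + 292*428 = -31 + 124976 = 124945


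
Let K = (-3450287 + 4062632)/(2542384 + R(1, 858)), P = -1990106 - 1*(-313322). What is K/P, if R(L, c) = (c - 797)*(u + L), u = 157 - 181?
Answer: -204115/1420225428368 ≈ -1.4372e-7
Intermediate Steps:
u = -24
P = -1676784 (P = -1990106 + 313322 = -1676784)
R(L, c) = (-797 + c)*(-24 + L) (R(L, c) = (c - 797)*(-24 + L) = (-797 + c)*(-24 + L))
K = 612345/2540981 (K = (-3450287 + 4062632)/(2542384 + (19128 - 797*1 - 24*858 + 1*858)) = 612345/(2542384 + (19128 - 797 - 20592 + 858)) = 612345/(2542384 - 1403) = 612345/2540981 ≈ 0.24099)
K/P = (612345/2540981)/(-1676784) = (612345/2540981)*(-1/1676784) = -204115/1420225428368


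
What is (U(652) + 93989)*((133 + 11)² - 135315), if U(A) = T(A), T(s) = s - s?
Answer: -10769165631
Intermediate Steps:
T(s) = 0
U(A) = 0
(U(652) + 93989)*((133 + 11)² - 135315) = (0 + 93989)*((133 + 11)² - 135315) = 93989*(144² - 135315) = 93989*(20736 - 135315) = 93989*(-114579) = -10769165631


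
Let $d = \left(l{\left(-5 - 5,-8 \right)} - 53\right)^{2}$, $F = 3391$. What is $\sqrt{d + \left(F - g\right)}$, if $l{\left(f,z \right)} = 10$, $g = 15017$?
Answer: $i \sqrt{9777} \approx 98.879 i$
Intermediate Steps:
$d = 1849$ ($d = \left(10 - 53\right)^{2} = \left(-43\right)^{2} = 1849$)
$\sqrt{d + \left(F - g\right)} = \sqrt{1849 + \left(3391 - 15017\right)} = \sqrt{1849 - 11626} = \sqrt{-9777} = i \sqrt{9777}$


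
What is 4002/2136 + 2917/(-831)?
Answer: -484175/295836 ≈ -1.6366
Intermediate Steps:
4002/2136 + 2917/(-831) = 4002*(1/2136) + 2917*(-1/831) = 667/356 - 2917/831 = -484175/295836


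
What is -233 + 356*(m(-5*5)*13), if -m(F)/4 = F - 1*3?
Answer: 518103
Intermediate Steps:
m(F) = 12 - 4*F (m(F) = -4*(F - 1*3) = -4*(F - 3) = -4*(-3 + F) = 12 - 4*F)
-233 + 356*(m(-5*5)*13) = -233 + 356*((12 - (-20)*5)*13) = -233 + 356*((12 - 4*(-25))*13) = -233 + 356*((12 + 100)*13) = -233 + 356*(112*13) = -233 + 356*1456 = -233 + 518336 = 518103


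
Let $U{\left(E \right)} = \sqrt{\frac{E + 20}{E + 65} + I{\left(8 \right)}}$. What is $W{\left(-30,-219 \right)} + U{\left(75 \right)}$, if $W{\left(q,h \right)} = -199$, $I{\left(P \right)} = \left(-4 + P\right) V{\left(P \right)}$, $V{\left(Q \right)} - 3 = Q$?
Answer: $-199 + \frac{3 \sqrt{973}}{14} \approx -192.32$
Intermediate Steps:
$V{\left(Q \right)} = 3 + Q$
$I{\left(P \right)} = \left(-4 + P\right) \left(3 + P\right)$
$U{\left(E \right)} = \sqrt{44 + \frac{20 + E}{65 + E}}$ ($U{\left(E \right)} = \sqrt{\frac{E + 20}{E + 65} + \left(-4 + 8\right) \left(3 + 8\right)} = \sqrt{\frac{20 + E}{65 + E} + 4 \cdot 11} = \sqrt{\frac{20 + E}{65 + E} + 44} = \sqrt{44 + \frac{20 + E}{65 + E}}$)
$W{\left(-30,-219 \right)} + U{\left(75 \right)} = -199 + 3 \sqrt{5} \sqrt{\frac{64 + 75}{65 + 75}} = -199 + 3 \sqrt{5} \sqrt{\frac{1}{140} \cdot 139} = -199 + 3 \sqrt{5} \sqrt{\frac{139}{140}} = -199 + 3 \sqrt{5} \frac{\sqrt{4865}}{70} = -199 + \frac{3 \sqrt{973}}{14}$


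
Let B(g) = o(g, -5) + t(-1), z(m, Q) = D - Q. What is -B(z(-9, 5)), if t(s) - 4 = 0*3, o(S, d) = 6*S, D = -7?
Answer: 68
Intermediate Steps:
z(m, Q) = -7 - Q
t(s) = 4 (t(s) = 4 + 0*3 = 4 + 0 = 4)
B(g) = 4 + 6*g (B(g) = 6*g + 4 = 4 + 6*g)
-B(z(-9, 5)) = -(4 + 6*(-7 - 1*5)) = -(4 + 6*(-7 - 5)) = -(4 + 6*(-12)) = -(4 - 72) = -1*(-68) = 68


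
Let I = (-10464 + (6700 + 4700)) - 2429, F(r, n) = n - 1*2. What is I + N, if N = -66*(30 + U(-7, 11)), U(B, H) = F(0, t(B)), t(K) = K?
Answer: -2879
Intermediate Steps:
F(r, n) = -2 + n (F(r, n) = n - 2 = -2 + n)
U(B, H) = -2 + B
N = -1386 (N = -66*(30 + (-2 - 7)) = -66*(30 - 9) = -66*21 = -1386)
I = -1493 (I = (-10464 + 11400) - 2429 = 936 - 2429 = -1493)
I + N = -1493 - 1386 = -2879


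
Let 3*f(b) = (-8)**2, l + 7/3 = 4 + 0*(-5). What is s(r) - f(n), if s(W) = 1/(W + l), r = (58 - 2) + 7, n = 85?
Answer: -12407/582 ≈ -21.318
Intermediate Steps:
l = 5/3 (l = -7/3 + (4 + 0*(-5)) = -7/3 + (4 + 0) = -7/3 + 4 = 5/3 ≈ 1.6667)
r = 63 (r = 56 + 7 = 63)
f(b) = 64/3 (f(b) = (1/3)*(-8)**2 = (1/3)*64 = 64/3)
s(W) = 1/(5/3 + W) (s(W) = 1/(W + 5/3) = 1/(5/3 + W))
s(r) - f(n) = 3/(5 + 3*63) - 1*64/3 = 3/(5 + 189) - 64/3 = 3/194 - 64/3 = -12407/582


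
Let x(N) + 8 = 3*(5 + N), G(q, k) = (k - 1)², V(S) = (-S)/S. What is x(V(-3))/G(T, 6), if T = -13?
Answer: 4/25 ≈ 0.16000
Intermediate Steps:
V(S) = -1
G(q, k) = (-1 + k)²
x(N) = 7 + 3*N (x(N) = -8 + 3*(5 + N) = -8 + (15 + 3*N) = 7 + 3*N)
x(V(-3))/G(T, 6) = (7 + 3*(-1))/((-1 + 6)²) = (7 - 3)/(5²) = 4/25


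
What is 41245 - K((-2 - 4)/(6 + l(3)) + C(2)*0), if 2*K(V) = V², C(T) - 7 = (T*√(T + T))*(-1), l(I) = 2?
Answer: 1319831/32 ≈ 41245.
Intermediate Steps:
C(T) = 7 - √2*T^(3/2) (C(T) = 7 + (T*√(T + T))*(-1) = 7 + (T*√(2*T))*(-1) = 7 + (T*(√2*√T))*(-1) = 7 + (√2*T^(3/2))*(-1) = 7 - √2*T^(3/2))
K(V) = V²/2
41245 - K((-2 - 4)/(6 + l(3)) + C(2)*0) = 41245 - ((-2 - 4)/(6 + 2) + (7 - √2*2^(3/2))*0)²/2 = 41245 - (-6/8 + (7 - √2*2*√2)*0)²/2 = 41245 - (-6*⅛ + (7 - 4)*0)²/2 = 41245 - (-¾ + 3*0)²/2 = 41245 - (-¾ + 0)²/2 = 41245 - (-¾)²/2 = 41245 - 9/(2*16) = 41245 - 1*9/32 = 41245 - 9/32 = 1319831/32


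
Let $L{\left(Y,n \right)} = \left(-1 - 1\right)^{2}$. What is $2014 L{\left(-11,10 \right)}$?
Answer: $8056$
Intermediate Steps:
$L{\left(Y,n \right)} = 4$ ($L{\left(Y,n \right)} = \left(-2\right)^{2} = 4$)
$2014 L{\left(-11,10 \right)} = 2014 \cdot 4 = 8056$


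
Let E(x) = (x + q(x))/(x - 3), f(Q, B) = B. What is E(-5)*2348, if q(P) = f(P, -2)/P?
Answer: 13501/10 ≈ 1350.1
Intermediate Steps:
q(P) = -2/P
E(x) = (x - 2/x)/(-3 + x) (E(x) = (x - 2/x)/(x - 3) = (x - 2/x)/(-3 + x))
E(-5)*2348 = ((-2 + (-5)²)/((-5)*(-3 - 5)))*2348 = -⅕*(-2 + 25)/(-8)*2348 = -⅕*(-⅛)*23*2348 = (23/40)*2348 = 13501/10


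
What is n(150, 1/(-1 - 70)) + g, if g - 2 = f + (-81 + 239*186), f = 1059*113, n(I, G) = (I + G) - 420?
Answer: 11627811/71 ≈ 1.6377e+5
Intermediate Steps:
n(I, G) = -420 + G + I (n(I, G) = (G + I) - 420 = -420 + G + I)
f = 119667
g = 164042 (g = 2 + (119667 + (-81 + 239*186)) = 2 + (119667 + (-81 + 44454)) = 2 + (119667 + 44373) = 2 + 164040 = 164042)
n(150, 1/(-1 - 70)) + g = (-420 + 1/(-1 - 70) + 150) + 164042 = (-420 + 1/(-71) + 150) + 164042 = (-420 - 1/71 + 150) + 164042 = -19171/71 + 164042 = 11627811/71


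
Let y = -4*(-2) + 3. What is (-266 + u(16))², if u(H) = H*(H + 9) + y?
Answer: 21025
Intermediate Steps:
y = 11 (y = 8 + 3 = 11)
u(H) = 11 + H*(9 + H) (u(H) = H*(H + 9) + 11 = H*(9 + H) + 11 = 11 + H*(9 + H))
(-266 + u(16))² = (-266 + (11 + 16² + 9*16))² = (-266 + (11 + 256 + 144))² = (-266 + 411)² = 145² = 21025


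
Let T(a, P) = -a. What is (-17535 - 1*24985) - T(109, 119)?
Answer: -42411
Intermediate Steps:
(-17535 - 1*24985) - T(109, 119) = (-17535 - 1*24985) - (-1)*109 = (-17535 - 24985) - 1*(-109) = -42520 + 109 = -42411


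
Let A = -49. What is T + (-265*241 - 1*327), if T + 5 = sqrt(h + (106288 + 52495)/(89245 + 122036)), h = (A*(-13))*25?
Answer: -64197 + 2*sqrt(177730037158737)/211281 ≈ -64071.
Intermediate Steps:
h = 15925 (h = -49*(-13)*25 = 637*25 = 15925)
T = -5 + 2*sqrt(177730037158737)/211281 (T = -5 + sqrt(15925 + (106288 + 52495)/(89245 + 122036)) = -5 + sqrt(15925 + 158783/211281) = -5 + sqrt(3364808708/211281) = -5 + 2*sqrt(177730037158737)/211281 ≈ 121.20)
T + (-265*241 - 1*327) = (-5 + 2*sqrt(177730037158737)/211281) + (-265*241 - 1*327) = (-5 + 2*sqrt(177730037158737)/211281) + (-63865 - 327) = (-5 + 2*sqrt(177730037158737)/211281) - 64192 = -64197 + 2*sqrt(177730037158737)/211281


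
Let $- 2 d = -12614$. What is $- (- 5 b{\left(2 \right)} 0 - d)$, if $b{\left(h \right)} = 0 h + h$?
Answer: $6307$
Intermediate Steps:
$d = 6307$ ($d = \left(- \frac{1}{2}\right) \left(-12614\right) = 6307$)
$b{\left(h \right)} = h$ ($b{\left(h \right)} = 0 + h = h$)
$- (- 5 b{\left(2 \right)} 0 - d) = - (\left(-5\right) 2 \cdot 0 - 6307) = - (\left(-10\right) 0 - 6307) = - (0 - 6307) = \left(-1\right) \left(-6307\right) = 6307$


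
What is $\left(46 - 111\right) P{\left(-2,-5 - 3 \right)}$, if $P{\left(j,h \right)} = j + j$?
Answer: $260$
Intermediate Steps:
$P{\left(j,h \right)} = 2 j$
$\left(46 - 111\right) P{\left(-2,-5 - 3 \right)} = \left(46 - 111\right) 2 \left(-2\right) = \left(-65\right) \left(-4\right) = 260$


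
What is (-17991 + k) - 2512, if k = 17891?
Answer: -2612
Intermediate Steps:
(-17991 + k) - 2512 = (-17991 + 17891) - 2512 = -100 - 2512 = -2612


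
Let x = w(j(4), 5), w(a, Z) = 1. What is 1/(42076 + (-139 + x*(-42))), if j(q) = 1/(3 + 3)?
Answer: 1/41895 ≈ 2.3869e-5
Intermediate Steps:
j(q) = ⅙ (j(q) = 1/6 = ⅙)
x = 1
1/(42076 + (-139 + x*(-42))) = 1/(42076 + (-139 + 1*(-42))) = 1/(42076 + (-139 - 42)) = 1/(42076 - 181) = 1/41895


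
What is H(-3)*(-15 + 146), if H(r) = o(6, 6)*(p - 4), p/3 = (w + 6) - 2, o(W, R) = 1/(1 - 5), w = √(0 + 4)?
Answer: -917/2 ≈ -458.50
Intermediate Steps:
w = 2 (w = √4 = 2)
o(W, R) = -¼ (o(W, R) = 1/(-4) = -¼)
p = 18 (p = 3*((2 + 6) - 2) = 3*(8 - 2) = 3*6 = 18)
H(r) = -7/2 (H(r) = -(18 - 4)/4 = -¼*14 = -7/2)
H(-3)*(-15 + 146) = -7*(-15 + 146)/2 = -7/2*131 = -917/2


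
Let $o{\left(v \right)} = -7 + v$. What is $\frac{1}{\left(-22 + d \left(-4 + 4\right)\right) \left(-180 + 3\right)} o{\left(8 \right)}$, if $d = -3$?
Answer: $\frac{1}{3894} \approx 0.00025681$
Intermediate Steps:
$\frac{1}{\left(-22 + d \left(-4 + 4\right)\right) \left(-180 + 3\right)} o{\left(8 \right)} = \frac{1}{\left(-22 - 3 \left(-4 + 4\right)\right) \left(-180 + 3\right)} \left(-7 + 8\right) = \frac{1}{\left(-22 - 0\right) \left(-177\right)} 1 = \frac{1}{-22 + 0} \left(- \frac{1}{177}\right) 1 = \frac{1}{-22} \left(- \frac{1}{177}\right) 1 = \left(- \frac{1}{22}\right) \left(- \frac{1}{177}\right) 1 = \frac{1}{3894} \cdot 1 = \frac{1}{3894}$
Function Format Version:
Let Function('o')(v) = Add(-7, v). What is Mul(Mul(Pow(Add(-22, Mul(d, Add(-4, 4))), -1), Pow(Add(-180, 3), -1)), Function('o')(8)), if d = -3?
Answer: Rational(1, 3894) ≈ 0.00025681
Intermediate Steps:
Mul(Mul(Pow(Add(-22, Mul(d, Add(-4, 4))), -1), Pow(Add(-180, 3), -1)), Function('o')(8)) = Mul(Mul(Pow(Add(-22, Mul(-3, Add(-4, 4))), -1), Pow(Add(-180, 3), -1)), Add(-7, 8)) = Mul(Mul(Pow(Add(-22, Mul(-3, 0)), -1), Pow(-177, -1)), 1) = Mul(Mul(Pow(Add(-22, 0), -1), Rational(-1, 177)), 1) = Mul(Mul(Pow(-22, -1), Rational(-1, 177)), 1) = Mul(Mul(Rational(-1, 22), Rational(-1, 177)), 1) = Mul(Rational(1, 3894), 1) = Rational(1, 3894)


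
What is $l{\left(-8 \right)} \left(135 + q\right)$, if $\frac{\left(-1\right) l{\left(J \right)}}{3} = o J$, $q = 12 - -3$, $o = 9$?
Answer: $32400$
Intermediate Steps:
$q = 15$ ($q = 12 + 3 = 15$)
$l{\left(J \right)} = - 27 J$ ($l{\left(J \right)} = - 3 \cdot 9 J = - 27 J$)
$l{\left(-8 \right)} \left(135 + q\right) = \left(-27\right) \left(-8\right) \left(135 + 15\right) = 216 \cdot 150 = 32400$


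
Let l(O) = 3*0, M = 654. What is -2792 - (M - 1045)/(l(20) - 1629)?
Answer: -4548559/1629 ≈ -2792.2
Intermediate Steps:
l(O) = 0
-2792 - (M - 1045)/(l(20) - 1629) = -2792 - (654 - 1045)/(0 - 1629) = -2792 - (-391)/(-1629) = -2792 - (-391)*(-1)/1629 = -2792 - 1*391/1629 = -2792 - 391/1629 = -4548559/1629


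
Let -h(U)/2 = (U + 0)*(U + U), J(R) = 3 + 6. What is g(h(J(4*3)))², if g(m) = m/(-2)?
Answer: 26244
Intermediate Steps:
J(R) = 9
h(U) = -4*U² (h(U) = -2*(U + 0)*(U + U) = -2*U*2*U = -4*U²)
g(m) = -m/2 (g(m) = m*(-½) = -m/2)
g(h(J(4*3)))² = (-(-2)*9²)² = (-(-2)*81)² = (-½*(-324))² = 162² = 26244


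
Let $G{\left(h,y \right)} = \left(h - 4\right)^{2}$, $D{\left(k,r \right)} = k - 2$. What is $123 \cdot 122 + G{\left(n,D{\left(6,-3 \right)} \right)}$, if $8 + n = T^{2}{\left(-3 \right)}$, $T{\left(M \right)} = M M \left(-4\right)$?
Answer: $1663662$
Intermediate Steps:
$T{\left(M \right)} = - 4 M^{2}$ ($T{\left(M \right)} = M^{2} \left(-4\right) = - 4 M^{2}$)
$D{\left(k,r \right)} = -2 + k$ ($D{\left(k,r \right)} = k - 2 = -2 + k$)
$n = 1288$ ($n = -8 + \left(- 4 \left(-3\right)^{2}\right)^{2} = -8 + \left(\left(-4\right) 9\right)^{2} = -8 + \left(-36\right)^{2} = -8 + 1296 = 1288$)
$G{\left(h,y \right)} = \left(-4 + h\right)^{2}$
$123 \cdot 122 + G{\left(n,D{\left(6,-3 \right)} \right)} = 123 \cdot 122 + \left(-4 + 1288\right)^{2} = 15006 + 1284^{2} = 15006 + 1648656 = 1663662$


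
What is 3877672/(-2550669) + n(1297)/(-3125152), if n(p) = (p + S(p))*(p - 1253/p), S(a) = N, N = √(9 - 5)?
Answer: -5321749322460601/2584670784928584 ≈ -2.0590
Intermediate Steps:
N = 2 (N = √4 = 2)
S(a) = 2
n(p) = (2 + p)*(p - 1253/p) (n(p) = (p + 2)*(p - 1253/p) = (2 + p)*(p - 1253/p))
3877672/(-2550669) + n(1297)/(-3125152) = 3877672/(-2550669) + (-1253 + 1297² - 2506/1297 + 2*1297)/(-3125152) = 3877672*(-1/2550669) + (-1253 + 1682209 - 2506*1/1297 + 2594)*(-1/3125152) = -3877672/2550669 + (-1253 + 1682209 - 2506/1297 + 2594)*(-1/3125152) = -3877672/2550669 + (2183561844/1297)*(-1/3125152) = -3877672/2550669 - 545890461/1013330536 = -5321749322460601/2584670784928584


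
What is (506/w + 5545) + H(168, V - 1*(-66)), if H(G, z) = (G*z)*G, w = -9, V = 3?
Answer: 17576503/9 ≈ 1.9529e+6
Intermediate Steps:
H(G, z) = z*G²
(506/w + 5545) + H(168, V - 1*(-66)) = (506/(-9) + 5545) + (3 - 1*(-66))*168² = (-⅑*506 + 5545) + (3 + 66)*28224 = (-506/9 + 5545) + 69*28224 = 49399/9 + 1947456 = 17576503/9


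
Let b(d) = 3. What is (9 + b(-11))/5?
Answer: 12/5 ≈ 2.4000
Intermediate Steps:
(9 + b(-11))/5 = (9 + 3)/5 = (⅕)*12 = 12/5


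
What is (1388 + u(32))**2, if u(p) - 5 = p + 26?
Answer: 2105401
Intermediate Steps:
u(p) = 31 + p (u(p) = 5 + (p + 26) = 5 + (26 + p) = 31 + p)
(1388 + u(32))**2 = (1388 + (31 + 32))**2 = (1388 + 63)**2 = 1451**2 = 2105401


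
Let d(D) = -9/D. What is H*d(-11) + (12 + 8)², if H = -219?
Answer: 2429/11 ≈ 220.82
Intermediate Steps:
H*d(-11) + (12 + 8)² = -(-1971)/(-11) + (12 + 8)² = -(-1971)*(-1)/11 + 20² = -219*9/11 + 400 = -1971/11 + 400 = 2429/11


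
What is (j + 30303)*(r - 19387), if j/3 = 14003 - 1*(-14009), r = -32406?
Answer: -5921959827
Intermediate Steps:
j = 84036 (j = 3*(14003 - 1*(-14009)) = 3*(14003 + 14009) = 3*28012 = 84036)
(j + 30303)*(r - 19387) = (84036 + 30303)*(-32406 - 19387) = 114339*(-51793) = -5921959827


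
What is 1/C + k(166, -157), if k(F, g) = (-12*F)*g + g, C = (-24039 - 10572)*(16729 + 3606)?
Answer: 220003320940094/703814685 ≈ 3.1259e+5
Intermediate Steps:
C = -703814685 (C = -34611*20335 = -703814685)
k(F, g) = g - 12*F*g (k(F, g) = -12*F*g + g = g - 12*F*g)
1/C + k(166, -157) = 1/(-703814685) - 157*(1 - 12*166) = -1/703814685 - 157*(1 - 1992) = -1/703814685 - 157*(-1991) = -1/703814685 + 312587 = 220003320940094/703814685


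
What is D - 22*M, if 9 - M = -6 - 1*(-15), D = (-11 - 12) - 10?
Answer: -33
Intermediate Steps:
D = -33 (D = -23 - 10 = -33)
M = 0 (M = 9 - (-6 - 1*(-15)) = 9 - (-6 + 15) = 9 - 1*9 = 9 - 9 = 0)
D - 22*M = -33 - 22*0 = -33 + 0 = -33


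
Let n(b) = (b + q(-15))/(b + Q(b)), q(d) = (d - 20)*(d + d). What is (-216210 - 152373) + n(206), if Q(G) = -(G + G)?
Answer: -37964677/103 ≈ -3.6859e+5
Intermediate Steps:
Q(G) = -2*G
q(d) = 2*d*(-20 + d) (q(d) = (-20 + d)*(2*d) = 2*d*(-20 + d))
n(b) = -(1050 + b)/b (n(b) = (b + 2*(-15)*(-20 - 15))/(b - 2*b) = (b + 2*(-15)*(-35))/((-b)) = (b + 1050)*(-1/b) = (1050 + b)*(-1/b) = -(1050 + b)/b)
(-216210 - 152373) + n(206) = (-216210 - 152373) + (-1050 - 1*206)/206 = -368583 + (-1050 - 206)/206 = -368583 + (1/206)*(-1256) = -368583 - 628/103 = -37964677/103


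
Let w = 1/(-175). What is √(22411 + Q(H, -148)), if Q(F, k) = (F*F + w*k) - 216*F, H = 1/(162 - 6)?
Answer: √668091703321/5460 ≈ 149.70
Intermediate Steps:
H = 1/156 ≈ 0.0064103
w = -1/175 ≈ -0.0057143
Q(F, k) = F² - 216*F - k/175 (Q(F, k) = (F*F - k/175) - 216*F = (F² - k/175) - 216*F = F² - 216*F - k/175)
√(22411 + Q(H, -148)) = √(22411 + ((1/156)² - 216*1/156 - 1/175*(-148))) = √(22411 + (1/24336 - 18/13 + 148/175)) = √(22411 - 2294897/4258800) = √(95441671903/4258800) = √668091703321/5460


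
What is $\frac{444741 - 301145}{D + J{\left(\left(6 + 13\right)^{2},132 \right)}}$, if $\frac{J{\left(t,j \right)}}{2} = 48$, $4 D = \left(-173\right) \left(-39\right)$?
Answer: $\frac{574384}{7131} \approx 80.547$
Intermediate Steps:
$D = \frac{6747}{4}$ ($D = \frac{\left(-173\right) \left(-39\right)}{4} = \frac{1}{4} \cdot 6747 = \frac{6747}{4} \approx 1686.8$)
$J{\left(t,j \right)} = 96$ ($J{\left(t,j \right)} = 2 \cdot 48 = 96$)
$\frac{444741 - 301145}{D + J{\left(\left(6 + 13\right)^{2},132 \right)}} = \frac{444741 - 301145}{\frac{6747}{4} + 96} = \frac{143596}{\frac{7131}{4}} = 143596 \cdot \frac{4}{7131} = \frac{574384}{7131}$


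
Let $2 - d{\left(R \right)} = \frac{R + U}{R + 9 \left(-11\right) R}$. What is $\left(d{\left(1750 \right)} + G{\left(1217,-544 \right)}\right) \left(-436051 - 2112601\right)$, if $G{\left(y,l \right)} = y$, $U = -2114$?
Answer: $- \frac{19029158444024}{6125} \approx -3.1068 \cdot 10^{9}$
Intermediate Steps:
$d{\left(R \right)} = 2 + \frac{-2114 + R}{98 R}$ ($d{\left(R \right)} = 2 - \frac{R - 2114}{R + 9 \left(-11\right) R} = 2 - \frac{-2114 + R}{R - 99 R} = 2 - \frac{-2114 + R}{\left(-98\right) R} = 2 - \left(-2114 + R\right) \left(- \frac{1}{98 R}\right) = 2 - - \frac{-2114 + R}{98 R} = 2 + \frac{-2114 + R}{98 R}$)
$\left(d{\left(1750 \right)} + G{\left(1217,-544 \right)}\right) \left(-436051 - 2112601\right) = \left(\frac{-2114 + 197 \cdot 1750}{98 \cdot 1750} + 1217\right) \left(-436051 - 2112601\right) = \left(\frac{1}{98} \cdot \frac{1}{1750} \left(-2114 + 344750\right) + 1217\right) \left(-2548652\right) = \left(\frac{1}{98} \cdot \frac{1}{1750} \cdot 342636 + 1217\right) \left(-2548652\right) = \left(\frac{12237}{6125} + 1217\right) \left(-2548652\right) = \frac{7466362}{6125} \left(-2548652\right) = - \frac{19029158444024}{6125}$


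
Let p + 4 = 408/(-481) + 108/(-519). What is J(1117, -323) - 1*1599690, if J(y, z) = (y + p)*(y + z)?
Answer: -59647637784/83213 ≈ -7.1681e+5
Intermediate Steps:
p = -420752/83213 (p = -4 + (408/(-481) + 108/(-519)) = -4 + (408*(-1/481) + 108*(-1/519)) = -4 + (-408/481 - 36/173) = -4 - 87900/83213 = -420752/83213 ≈ -5.0563)
J(y, z) = (-420752/83213 + y)*(y + z) (J(y, z) = (y - 420752/83213)*(y + z) = (-420752/83213 + y)*(y + z))
J(1117, -323) - 1*1599690 = (1117² - 420752/83213*1117 - 420752/83213*(-323) + 1117*(-323)) - 1*1599690 = (1247689 - 469979984/83213 + 135902896/83213 - 360791) - 1599690 = 73467366186/83213 - 1599690 = -59647637784/83213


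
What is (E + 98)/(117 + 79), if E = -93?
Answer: 5/196 ≈ 0.025510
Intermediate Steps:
(E + 98)/(117 + 79) = (-93 + 98)/(117 + 79) = 5/196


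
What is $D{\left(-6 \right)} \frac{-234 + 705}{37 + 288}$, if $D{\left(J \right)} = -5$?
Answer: $- \frac{471}{65} \approx -7.2462$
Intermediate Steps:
$D{\left(-6 \right)} \frac{-234 + 705}{37 + 288} = - 5 \frac{-234 + 705}{37 + 288} = - 5 \cdot \frac{471}{325} = - 5 \cdot 471 \cdot \frac{1}{325} = \left(-5\right) \frac{471}{325} = - \frac{471}{65}$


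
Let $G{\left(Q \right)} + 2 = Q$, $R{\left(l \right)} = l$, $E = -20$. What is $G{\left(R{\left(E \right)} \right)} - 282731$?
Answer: $-282753$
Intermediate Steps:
$G{\left(Q \right)} = -2 + Q$
$G{\left(R{\left(E \right)} \right)} - 282731 = \left(-2 - 20\right) - 282731 = -22 - 282731 = -282753$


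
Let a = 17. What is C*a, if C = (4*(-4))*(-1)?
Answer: 272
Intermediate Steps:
C = 16 (C = -16*(-1) = 16)
C*a = 16*17 = 272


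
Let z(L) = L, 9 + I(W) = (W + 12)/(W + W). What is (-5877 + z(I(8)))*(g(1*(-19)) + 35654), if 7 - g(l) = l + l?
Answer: -840318761/4 ≈ -2.1008e+8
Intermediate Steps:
I(W) = -9 + (12 + W)/(2*W) (I(W) = -9 + (W + 12)/(W + W) = -9 + (12 + W)/((2*W)) = -9 + (12 + W)*(1/(2*W)) = -9 + (12 + W)/(2*W))
g(l) = 7 - 2*l (g(l) = 7 - (l + l) = 7 - 2*l)
(-5877 + z(I(8)))*(g(1*(-19)) + 35654) = (-5877 + (-17/2 + 6/8))*((7 - 2*(-19)) + 35654) = (-5877 + (-17/2 + 6*(⅛)))*((7 - 2*(-19)) + 35654) = (-5877 + (-17/2 + ¾))*((7 + 38) + 35654) = (-5877 - 31/4)*(45 + 35654) = -23539/4*35699 = -840318761/4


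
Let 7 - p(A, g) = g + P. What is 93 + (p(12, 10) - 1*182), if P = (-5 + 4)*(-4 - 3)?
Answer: -99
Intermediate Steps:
P = 7 (P = -1*(-7) = 7)
p(A, g) = -g (p(A, g) = 7 - (g + 7) = 7 - (7 + g) = 7 + (-7 - g) = -g)
93 + (p(12, 10) - 1*182) = 93 + (-1*10 - 1*182) = 93 + (-10 - 182) = 93 - 192 = -99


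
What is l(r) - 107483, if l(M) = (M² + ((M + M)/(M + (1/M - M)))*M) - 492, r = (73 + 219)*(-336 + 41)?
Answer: -1278327339096375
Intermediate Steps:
r = -86140 (r = 292*(-295) = -86140)
l(M) = -492 + M² + 2*M³ (l(M) = (M² + ((2*M)/(1/M))*M) - 492 = (M² + ((2*M)*M)*M) - 492 = (M² + (2*M²)*M) - 492 = (M² + 2*M³) - 492 = -492 + M² + 2*M³)
l(r) - 107483 = (-492 + (-86140)² + 2*(-86140)³) - 107483 = (-492 + 7420099600 + 2*(-639167379544000)) - 107483 = (-492 + 7420099600 - 1278334759088000) - 107483 = -1278327338988892 - 107483 = -1278327339096375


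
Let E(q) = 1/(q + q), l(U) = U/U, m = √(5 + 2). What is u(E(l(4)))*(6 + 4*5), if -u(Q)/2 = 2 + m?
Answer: -104 - 52*√7 ≈ -241.58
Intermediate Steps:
m = √7 ≈ 2.6458
l(U) = 1
E(q) = 1/(2*q)
u(Q) = -4 - 2*√7 (u(Q) = -2*(2 + √7) = -4 - 2*√7)
u(E(l(4)))*(6 + 4*5) = (-4 - 2*√7)*(6 + 4*5) = (-4 - 2*√7)*(6 + 20) = (-4 - 2*√7)*26 = -104 - 52*√7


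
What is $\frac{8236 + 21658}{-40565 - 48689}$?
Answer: $- \frac{14947}{44627} \approx -0.33493$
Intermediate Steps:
$\frac{8236 + 21658}{-40565 - 48689} = \frac{29894}{-89254} = 29894 \left(- \frac{1}{89254}\right) = - \frac{14947}{44627}$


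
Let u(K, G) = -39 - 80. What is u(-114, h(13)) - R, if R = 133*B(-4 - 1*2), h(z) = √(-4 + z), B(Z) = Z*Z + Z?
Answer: -4109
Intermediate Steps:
B(Z) = Z + Z² (B(Z) = Z² + Z = Z + Z²)
u(K, G) = -119
R = 3990 (R = 133*((-4 - 1*2)*(1 + (-4 - 1*2))) = 133*((-4 - 2)*(1 + (-4 - 2))) = 133*(-6*(1 - 6)) = 133*(-6*(-5)) = 133*30 = 3990)
u(-114, h(13)) - R = -119 - 1*3990 = -119 - 3990 = -4109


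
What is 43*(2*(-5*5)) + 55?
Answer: -2095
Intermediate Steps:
43*(2*(-5*5)) + 55 = 43*(2*(-25)) + 55 = 43*(-50) + 55 = -2150 + 55 = -2095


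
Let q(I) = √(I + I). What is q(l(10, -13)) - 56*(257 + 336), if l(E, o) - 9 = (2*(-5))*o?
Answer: -33208 + √278 ≈ -33191.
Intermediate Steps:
l(E, o) = 9 - 10*o (l(E, o) = 9 + (2*(-5))*o = 9 - 10*o)
q(I) = √2*√I (q(I) = √(2*I) = √2*√I)
q(l(10, -13)) - 56*(257 + 336) = √2*√(9 - 10*(-13)) - 56*(257 + 336) = √2*√(9 + 130) - 56*593 = √2*√139 - 33208 = √278 - 33208 = -33208 + √278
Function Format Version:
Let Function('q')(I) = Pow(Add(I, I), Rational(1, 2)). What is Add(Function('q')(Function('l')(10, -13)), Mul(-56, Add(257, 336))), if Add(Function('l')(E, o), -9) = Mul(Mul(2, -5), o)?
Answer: Add(-33208, Pow(278, Rational(1, 2))) ≈ -33191.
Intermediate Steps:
Function('l')(E, o) = Add(9, Mul(-10, o)) (Function('l')(E, o) = Add(9, Mul(Mul(2, -5), o)) = Add(9, Mul(-10, o)))
Function('q')(I) = Mul(Pow(2, Rational(1, 2)), Pow(I, Rational(1, 2))) (Function('q')(I) = Pow(Mul(2, I), Rational(1, 2)) = Mul(Pow(2, Rational(1, 2)), Pow(I, Rational(1, 2))))
Add(Function('q')(Function('l')(10, -13)), Mul(-56, Add(257, 336))) = Add(Mul(Pow(2, Rational(1, 2)), Pow(Add(9, Mul(-10, -13)), Rational(1, 2))), Mul(-56, Add(257, 336))) = Add(Mul(Pow(2, Rational(1, 2)), Pow(Add(9, 130), Rational(1, 2))), Mul(-56, 593)) = Add(Mul(Pow(2, Rational(1, 2)), Pow(139, Rational(1, 2))), -33208) = Add(Pow(278, Rational(1, 2)), -33208) = Add(-33208, Pow(278, Rational(1, 2)))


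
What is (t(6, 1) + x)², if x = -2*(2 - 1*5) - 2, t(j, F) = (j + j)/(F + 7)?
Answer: 121/4 ≈ 30.250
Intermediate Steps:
t(j, F) = 2*j/(7 + F) (t(j, F) = (2*j)/(7 + F) = 2*j/(7 + F))
x = 4 (x = -2*(2 - 5) - 2 = -2*(-3) - 2 = 6 - 2 = 4)
(t(6, 1) + x)² = (2*6/(7 + 1) + 4)² = (2*6/8 + 4)² = (2*6*(⅛) + 4)² = (3/2 + 4)² = (11/2)² = 121/4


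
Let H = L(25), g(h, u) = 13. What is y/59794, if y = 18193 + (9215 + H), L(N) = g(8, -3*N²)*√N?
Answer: 27473/59794 ≈ 0.45946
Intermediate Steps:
L(N) = 13*√N
H = 65 (H = 13*√25 = 13*5 = 65)
y = 27473 (y = 18193 + (9215 + 65) = 18193 + 9280 = 27473)
y/59794 = 27473/59794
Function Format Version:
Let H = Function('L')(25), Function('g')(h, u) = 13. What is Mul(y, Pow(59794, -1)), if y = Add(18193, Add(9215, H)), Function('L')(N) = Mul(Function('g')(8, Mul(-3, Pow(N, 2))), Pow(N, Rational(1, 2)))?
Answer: Rational(27473, 59794) ≈ 0.45946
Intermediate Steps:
Function('L')(N) = Mul(13, Pow(N, Rational(1, 2)))
H = 65 (H = Mul(13, Pow(25, Rational(1, 2))) = Mul(13, 5) = 65)
y = 27473 (y = Add(18193, Add(9215, 65)) = Add(18193, 9280) = 27473)
Mul(y, Pow(59794, -1)) = Mul(27473, Pow(59794, -1)) = Mul(27473, Rational(1, 59794)) = Rational(27473, 59794)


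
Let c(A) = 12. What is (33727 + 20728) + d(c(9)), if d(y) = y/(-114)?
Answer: 1034643/19 ≈ 54455.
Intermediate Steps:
d(y) = -y/114 (d(y) = y*(-1/114) = -y/114)
(33727 + 20728) + d(c(9)) = (33727 + 20728) - 1/114*12 = 54455 - 2/19 = 1034643/19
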